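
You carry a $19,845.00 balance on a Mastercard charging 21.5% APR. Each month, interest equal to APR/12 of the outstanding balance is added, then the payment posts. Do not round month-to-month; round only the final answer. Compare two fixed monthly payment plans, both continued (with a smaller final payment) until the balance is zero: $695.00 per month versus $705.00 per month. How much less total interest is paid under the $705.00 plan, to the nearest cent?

Monthly rate r = 21.5%/12 = 1.79167% = 0.0179167.
At $695.00/mo: n = ⌈−ln(1 − rB₀/P)/ln(1+r)⌉ = 41 payments (last $247.25); total interest = total paid − $19,845.00 = $8,202.25.
At $705.00/mo: 40 payments (last $370.42); total interest $8,020.42.
Interest saved = $8,202.25 − $8,020.42 = $181.83.

$181.83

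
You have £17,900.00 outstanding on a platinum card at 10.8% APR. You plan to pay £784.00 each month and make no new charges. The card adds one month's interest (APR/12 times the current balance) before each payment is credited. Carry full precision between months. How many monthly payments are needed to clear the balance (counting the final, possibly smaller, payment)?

26 payments

Monthly rate r = 10.8%/12 = 0.9% = 0.009.
Recurrence: B ← B·(1+r) − £784.00.
Month 1: interest £161.10; balance after payment £17,277.10.
Month 2: interest £155.49; balance after payment £16,648.59.
Closed form: n = −ln(1 − rB₀/P)/ln(1+r) = −ln(0.79452)/ln(1.009) ≈ 25.673, so the balance reaches zero during payment 26.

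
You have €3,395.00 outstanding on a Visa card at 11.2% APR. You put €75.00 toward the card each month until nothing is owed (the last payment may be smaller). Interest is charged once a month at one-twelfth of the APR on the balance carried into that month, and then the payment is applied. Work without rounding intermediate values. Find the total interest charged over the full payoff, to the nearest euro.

Monthly rate r = 11.2%/12 = 0.933333% = 0.00933333.
Payoff takes n = ⌈−ln(1 − rB₀/P)/ln(1+r)⌉ = ⌈59.098⌉ = 60 payments; the last is €7.42.
Total paid = 59·€75.00 + €7.42 = €4,432.42.
Total interest = total paid − principal = €4,432.42 − €3,395.00 = €1,037.42.

€1,037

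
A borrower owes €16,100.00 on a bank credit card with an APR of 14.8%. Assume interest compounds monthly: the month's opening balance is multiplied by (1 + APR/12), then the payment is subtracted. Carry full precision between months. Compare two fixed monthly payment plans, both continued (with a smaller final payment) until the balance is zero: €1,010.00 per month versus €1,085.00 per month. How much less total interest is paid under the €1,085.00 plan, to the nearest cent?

Monthly rate r = 14.8%/12 = 1.23333% = 0.0123333.
At €1,010.00/mo: n = ⌈−ln(1 − rB₀/P)/ln(1+r)⌉ = 18 payments (last €867.48); total interest = total paid − €16,100.00 = €1,937.48.
At €1,085.00/mo: 17 payments (last €533.01); total interest €1,793.01.
Interest saved = €1,937.48 − €1,793.01 = €144.47.

€144.47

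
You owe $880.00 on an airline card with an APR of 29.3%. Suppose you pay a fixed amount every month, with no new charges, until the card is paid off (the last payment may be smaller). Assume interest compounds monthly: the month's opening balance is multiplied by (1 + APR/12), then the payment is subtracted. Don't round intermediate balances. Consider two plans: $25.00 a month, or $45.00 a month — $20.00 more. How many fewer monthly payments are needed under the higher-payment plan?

Monthly rate r = 29.3%/12 = 2.44167% = 0.0244167.
At $25.00/mo: n = ⌈−ln(1 − rB₀/P)/ln(1+r)⌉ = 82 payments (last $8.69); total interest = total paid − $880.00 = $1,153.69.
At $45.00/mo: 27 payments (last $40.88); total interest $330.88.
Payments saved = 82 − 27 = 55.

55 fewer payments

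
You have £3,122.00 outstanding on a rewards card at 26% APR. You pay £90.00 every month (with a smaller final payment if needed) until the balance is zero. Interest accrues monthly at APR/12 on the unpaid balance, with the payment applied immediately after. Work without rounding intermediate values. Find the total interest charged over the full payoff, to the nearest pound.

Monthly rate r = 26%/12 = 2.16667% = 0.0216667.
Payoff takes n = ⌈−ln(1 − rB₀/P)/ln(1+r)⌉ = ⌈64.972⌉ = 65 payments; the last is £87.47.
Total paid = 64·£90.00 + £87.47 = £5,847.47.
Total interest = total paid − principal = £5,847.47 − £3,122.00 = £2,725.47.

£2,725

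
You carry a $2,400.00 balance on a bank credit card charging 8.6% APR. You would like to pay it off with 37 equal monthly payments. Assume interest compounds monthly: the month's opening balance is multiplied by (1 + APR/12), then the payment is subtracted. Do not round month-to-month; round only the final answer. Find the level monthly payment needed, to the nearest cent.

Monthly rate r = 8.6%/12 = 0.716667% = 0.00716667.
Level-payment amortization: P = B₀·r / (1 − (1+r)^(−n)) = 2400.00·0.00716667 / (1 − 1.00717^(−37)).
Denominator 1 − (1+r)^(−37) = 0.232196165.
P = 17.2 / 0.232196165 ≈ 74.08.

$74.08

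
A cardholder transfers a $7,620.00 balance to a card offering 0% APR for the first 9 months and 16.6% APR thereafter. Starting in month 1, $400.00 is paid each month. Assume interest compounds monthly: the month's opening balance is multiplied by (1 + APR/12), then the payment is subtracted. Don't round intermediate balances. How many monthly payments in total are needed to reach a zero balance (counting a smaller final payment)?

Promo months 1–9 at r₀ = 0%/12 = 0; months 10+ at r₁ = 16.6%/12 = 0.0138333.
After month 9 (no interest yet): B = $7,620.00 − 9·$400.00 = $4,020.00.
Then at r₁ with $400.00/mo: n₂ = −ln(1 − r₁·B/P)/ln(1+r₁) ≈ 10.90 → 11 more payments.

20 payments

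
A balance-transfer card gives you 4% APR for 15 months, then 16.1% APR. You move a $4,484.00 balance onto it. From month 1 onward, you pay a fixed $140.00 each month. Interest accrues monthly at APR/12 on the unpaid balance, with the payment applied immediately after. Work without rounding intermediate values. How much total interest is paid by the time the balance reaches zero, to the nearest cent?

Promo months 1–15 at r₀ = 4%/12 = 0.00333333; months 16+ at r₁ = 16.1%/12 = 0.0134167.
After month 15: iterate B ← B·(1+r₀) − $140.00 for 15 months → $2,563.79.
Then at r₁ with $140.00/mo: n₂ = −ln(1 − r₁·B/P)/ln(1+r₁) ≈ 21.16 → 22 more payments.
Total paid = 36·$140.00 + $22.02 = $5,062.02; interest = $5,062.02 − $4,484.00 = $578.02.

$578.02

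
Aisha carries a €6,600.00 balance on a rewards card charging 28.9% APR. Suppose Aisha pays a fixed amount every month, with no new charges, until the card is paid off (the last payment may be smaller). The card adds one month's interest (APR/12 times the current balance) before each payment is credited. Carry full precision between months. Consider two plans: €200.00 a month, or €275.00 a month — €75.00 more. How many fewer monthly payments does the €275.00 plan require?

30 fewer payments

Monthly rate r = 28.9%/12 = 2.40833% = 0.0240833.
At €200.00/mo: n = ⌈−ln(1 − rB₀/P)/ln(1+r)⌉ = 67 payments (last €108.71); total interest = total paid − €6,600.00 = €6,708.71.
At €275.00/mo: 37 payments (last €70.25); total interest €3,370.25.
Payments saved = 67 − 37 = 30.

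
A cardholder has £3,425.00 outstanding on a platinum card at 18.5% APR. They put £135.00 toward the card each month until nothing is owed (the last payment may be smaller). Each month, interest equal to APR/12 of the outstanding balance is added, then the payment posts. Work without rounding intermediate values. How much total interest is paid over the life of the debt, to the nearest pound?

Monthly rate r = 18.5%/12 = 1.54167% = 0.0154167.
Payoff takes n = ⌈−ln(1 − rB₀/P)/ln(1+r)⌉ = ⌈32.430⌉ = 33 payments; the last is £58.28.
Total paid = 32·£135.00 + £58.28 = £4,378.28.
Total interest = total paid − principal = £4,378.28 − £3,425.00 = £953.28.

£953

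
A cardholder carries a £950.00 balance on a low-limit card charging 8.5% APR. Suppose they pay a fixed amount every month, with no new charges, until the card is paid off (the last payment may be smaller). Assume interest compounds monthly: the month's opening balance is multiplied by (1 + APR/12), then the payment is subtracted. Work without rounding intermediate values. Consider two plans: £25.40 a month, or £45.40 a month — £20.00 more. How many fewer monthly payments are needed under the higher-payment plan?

Monthly rate r = 8.5%/12 = 0.708333% = 0.00708333.
At £25.40/mo: n = ⌈−ln(1 − rB₀/P)/ln(1+r)⌉ = 44 payments (last £15.41); total interest = total paid − £950.00 = £157.61.
At £45.40/mo: 23 payments (last £33.11); total interest £81.91.
Payments saved = 44 − 23 = 21.

21 fewer payments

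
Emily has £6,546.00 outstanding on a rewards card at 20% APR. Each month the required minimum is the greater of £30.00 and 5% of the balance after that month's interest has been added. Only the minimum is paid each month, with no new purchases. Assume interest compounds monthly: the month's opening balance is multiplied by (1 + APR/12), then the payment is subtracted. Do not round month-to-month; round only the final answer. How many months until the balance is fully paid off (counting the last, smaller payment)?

Monthly rate r = 20%/12 = 1.66667% = 0.0166667.
While 5% of the post-interest balance exceeds £30.00, each month B ← (B·(1+r))·(1 − 0.05), i.e. B shrinks by the factor (1+r)·0.95 = 0.96583.
This holds for months 1–70. Entering month 71 the balance is £574.29; 5% of the post-interest balance is now below £30.00, so the flat £30.00 minimum applies from here.
From month 71 a fixed £30.00 at rate r clears £574.29 in 24 more payments. Total: 70 + 24 = 94 months.

94 months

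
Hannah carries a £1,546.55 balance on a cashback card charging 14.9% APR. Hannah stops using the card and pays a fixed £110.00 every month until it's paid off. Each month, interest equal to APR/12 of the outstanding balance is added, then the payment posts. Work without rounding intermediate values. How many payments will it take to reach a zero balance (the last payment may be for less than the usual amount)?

Monthly rate r = 14.9%/12 = 1.24167% = 0.0124167.
Recurrence: B ← B·(1+r) − £110.00.
Month 1: interest £19.20; balance after payment £1,455.75.
Month 2: interest £18.08; balance after payment £1,363.83.
Closed form: n = −ln(1 − rB₀/P)/ln(1+r) = −ln(0.82543)/ln(1.01242) ≈ 15.547, so the balance reaches zero during payment 16.

16 months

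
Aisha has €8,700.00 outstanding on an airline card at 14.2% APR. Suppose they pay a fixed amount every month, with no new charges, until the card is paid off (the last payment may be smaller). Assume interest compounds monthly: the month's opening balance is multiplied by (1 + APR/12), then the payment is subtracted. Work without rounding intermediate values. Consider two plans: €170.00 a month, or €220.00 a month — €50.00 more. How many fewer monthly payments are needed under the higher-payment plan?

Monthly rate r = 14.2%/12 = 1.18333% = 0.0118333.
At €170.00/mo: n = ⌈−ln(1 − rB₀/P)/ln(1+r)⌉ = 80 payments (last €14.74); total interest = total paid − €8,700.00 = €4,744.74.
At €220.00/mo: 54 payments (last €141.33); total interest €3,101.33.
Payments saved = 80 − 54 = 26.

26 fewer payments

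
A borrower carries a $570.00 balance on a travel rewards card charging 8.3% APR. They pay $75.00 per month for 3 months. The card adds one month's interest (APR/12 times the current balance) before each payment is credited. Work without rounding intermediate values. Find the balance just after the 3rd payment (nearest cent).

$355.35

Monthly rate r = 8.3%/12 = 0.691667% = 0.00691667.
Each month: B ← B·(1+r) − $75.00.
Month 1: interest $3.94; balance after payment $498.94.
Month 2: interest $3.45; balance after payment $427.39.
Month 3: interest $2.96; balance after payment $355.35.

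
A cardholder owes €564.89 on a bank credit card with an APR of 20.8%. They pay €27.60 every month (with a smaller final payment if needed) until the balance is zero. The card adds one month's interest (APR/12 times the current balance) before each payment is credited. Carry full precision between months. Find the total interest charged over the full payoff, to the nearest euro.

€139

Monthly rate r = 20.8%/12 = 1.73333% = 0.0173333.
Payoff takes n = ⌈−ln(1 − rB₀/P)/ln(1+r)⌉ = ⌈25.496⌉ = 26 payments; the last is €13.74.
Total paid = 25·€27.60 + €13.74 = €703.74.
Total interest = total paid − principal = €703.74 − €564.89 = €138.85.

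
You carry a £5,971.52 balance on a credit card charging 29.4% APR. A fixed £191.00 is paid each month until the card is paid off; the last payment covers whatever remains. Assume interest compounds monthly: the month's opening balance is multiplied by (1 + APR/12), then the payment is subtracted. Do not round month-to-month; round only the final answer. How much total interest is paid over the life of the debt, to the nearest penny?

Monthly rate r = 29.4%/12 = 2.45% = 0.0245.
Payoff takes n = ⌈−ln(1 − rB₀/P)/ln(1+r)⌉ = ⌈60.003⌉ = 61 payments; the last is £0.55.
Total paid = 60·£191.00 + £0.55 = £11,460.55.
Total interest = total paid − principal = £11,460.55 − £5,971.52 = £5,489.03.

£5,489.03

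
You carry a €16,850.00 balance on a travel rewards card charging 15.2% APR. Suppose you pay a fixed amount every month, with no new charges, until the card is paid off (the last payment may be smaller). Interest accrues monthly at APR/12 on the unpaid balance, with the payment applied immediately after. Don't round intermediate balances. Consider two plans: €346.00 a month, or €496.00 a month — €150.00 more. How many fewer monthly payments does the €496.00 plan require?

Monthly rate r = 15.2%/12 = 1.26667% = 0.0126667.
At €346.00/mo: n = ⌈−ln(1 − rB₀/P)/ln(1+r)⌉ = 77 payments (last €75.48); total interest = total paid − €16,850.00 = €9,521.48.
At €496.00/mo: 45 payments (last €348.54); total interest €5,322.54.
Payments saved = 77 − 45 = 32.

32 fewer payments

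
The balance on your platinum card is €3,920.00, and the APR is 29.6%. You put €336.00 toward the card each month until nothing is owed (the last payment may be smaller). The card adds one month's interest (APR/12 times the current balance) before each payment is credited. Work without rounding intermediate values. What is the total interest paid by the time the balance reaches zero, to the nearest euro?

€760

Monthly rate r = 29.6%/12 = 2.46667% = 0.0246667.
Payoff takes n = ⌈−ln(1 − rB₀/P)/ln(1+r)⌉ = ⌈13.927⌉ = 14 payments; the last is €311.76.
Total paid = 13·€336.00 + €311.76 = €4,679.76.
Total interest = total paid − principal = €4,679.76 − €3,920.00 = €759.76.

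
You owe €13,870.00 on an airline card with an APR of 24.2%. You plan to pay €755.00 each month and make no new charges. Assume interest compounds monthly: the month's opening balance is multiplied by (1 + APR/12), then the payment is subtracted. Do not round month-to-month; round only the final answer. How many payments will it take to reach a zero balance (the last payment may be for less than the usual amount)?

24 months

Monthly rate r = 24.2%/12 = 2.01667% = 0.0201667.
Recurrence: B ← B·(1+r) − €755.00.
Month 1: interest €279.71; balance after payment €13,394.71.
Month 2: interest €270.13; balance after payment €12,909.84.
Closed form: n = −ln(1 − rB₀/P)/ln(1+r) = −ln(0.62952)/ln(1.02017) ≈ 23.179, so the balance reaches zero during payment 24.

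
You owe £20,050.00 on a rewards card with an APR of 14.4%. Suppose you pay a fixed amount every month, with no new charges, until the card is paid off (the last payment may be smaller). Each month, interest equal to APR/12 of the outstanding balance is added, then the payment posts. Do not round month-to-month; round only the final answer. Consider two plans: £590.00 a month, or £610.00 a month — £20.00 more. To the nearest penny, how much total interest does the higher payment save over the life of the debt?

Monthly rate r = 14.4%/12 = 1.2% = 0.012.
At £590.00/mo: n = ⌈−ln(1 − rB₀/P)/ln(1+r)⌉ = 44 payments (last £543.17); total interest = total paid − £20,050.00 = £5,863.17.
At £610.00/mo: 43 payments (last £29.77); total interest £5,599.77.
Interest saved = £5,863.17 − £5,599.77 = £263.40.

£263.40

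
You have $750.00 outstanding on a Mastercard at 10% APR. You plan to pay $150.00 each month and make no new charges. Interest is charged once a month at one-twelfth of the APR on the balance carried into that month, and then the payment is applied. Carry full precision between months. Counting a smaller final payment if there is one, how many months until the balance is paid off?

6 months

Monthly rate r = 10%/12 = 0.833333% = 0.00833333.
Recurrence: B ← B·(1+r) − $150.00.
Month 1: interest $6.25; balance after payment $606.25.
Month 2: interest $5.05; balance after payment $461.30.
Month 3: interest $3.84; balance after payment $315.15.
Month 4: interest $2.63; balance after payment $167.77.
Month 5: interest $1.40; balance after payment $19.17.
Month 6: interest $0.16; balance after payment $0.00.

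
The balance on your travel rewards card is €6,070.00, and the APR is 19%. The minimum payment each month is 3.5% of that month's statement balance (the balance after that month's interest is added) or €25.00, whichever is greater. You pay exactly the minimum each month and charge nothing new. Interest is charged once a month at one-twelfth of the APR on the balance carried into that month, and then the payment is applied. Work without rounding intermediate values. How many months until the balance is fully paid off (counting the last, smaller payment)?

146 months

Monthly rate r = 19%/12 = 1.58333% = 0.0158333.
While 3.5% of the post-interest balance exceeds €25.00, each month B ← (B·(1+r))·(1 − 0.035), i.e. B shrinks by the factor (1+r)·0.965 = 0.98028.
This holds for months 1–109. Entering month 110 the balance is €692.33; 3.5% of the post-interest balance is now below €25.00, so the flat €25.00 minimum applies from here.
From month 110 a fixed €25.00 at rate r clears €692.33 in 37 more payments. Total: 109 + 37 = 146 months.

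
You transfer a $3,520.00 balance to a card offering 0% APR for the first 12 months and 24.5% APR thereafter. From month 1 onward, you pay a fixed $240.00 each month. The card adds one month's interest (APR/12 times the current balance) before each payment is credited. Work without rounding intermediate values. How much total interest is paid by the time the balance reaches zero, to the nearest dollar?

$25

Promo months 1–12 at r₀ = 0%/12 = 0; months 13+ at r₁ = 24.5%/12 = 0.0204167.
After month 12 (no interest yet): B = $3,520.00 − 12·$240.00 = $640.00.
Then at r₁ with $240.00/mo: n₂ = −ln(1 − r₁·B/P)/ln(1+r₁) ≈ 2.77 → 3 more payments.
Total paid = 14·$240.00 + $185.21 = $3,545.21; interest = $3,545.21 − $3,520.00 = $25.21.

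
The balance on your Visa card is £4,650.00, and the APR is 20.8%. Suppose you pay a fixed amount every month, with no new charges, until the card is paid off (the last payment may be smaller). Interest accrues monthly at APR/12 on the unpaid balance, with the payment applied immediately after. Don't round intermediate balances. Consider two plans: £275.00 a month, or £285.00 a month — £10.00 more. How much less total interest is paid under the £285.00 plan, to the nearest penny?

£37.49

Monthly rate r = 20.8%/12 = 1.73333% = 0.0173333.
At £275.00/mo: n = ⌈−ln(1 − rB₀/P)/ln(1+r)⌉ = 21 payments (last £50.87); total interest = total paid − £4,650.00 = £900.87.
At £285.00/mo: 20 payments (last £98.38); total interest £863.38.
Interest saved = £900.87 − £863.38 = £37.49.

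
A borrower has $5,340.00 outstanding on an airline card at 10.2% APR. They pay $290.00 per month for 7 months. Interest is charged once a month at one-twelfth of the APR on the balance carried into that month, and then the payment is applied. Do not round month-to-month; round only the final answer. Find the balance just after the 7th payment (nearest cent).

Monthly rate r = 10.2%/12 = 0.85% = 0.0085.
Each month: B ← B·(1+r) − $290.00.
Month 1: interest $45.39; balance after payment $5,095.39.
Month 2: interest $43.31; balance after payment $4,848.70.
Month 3: interest $41.21; balance after payment $4,599.91.
Month 4: interest $39.10; balance after payment $4,349.01.
Month 5: interest $36.97; balance after payment $4,095.98.
Month 6: interest $34.82; balance after payment $3,840.80.
Month 7: interest $32.65; balance after payment $3,583.44.

$3,583.44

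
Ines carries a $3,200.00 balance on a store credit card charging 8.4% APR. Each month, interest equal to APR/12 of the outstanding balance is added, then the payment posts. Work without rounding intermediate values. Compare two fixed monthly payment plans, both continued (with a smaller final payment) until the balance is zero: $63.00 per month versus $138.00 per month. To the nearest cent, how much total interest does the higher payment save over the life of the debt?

Monthly rate r = 8.4%/12 = 0.7% = 0.007.
At $63.00/mo: n = ⌈−ln(1 − rB₀/P)/ln(1+r)⌉ = 63 payments (last $62.13); total interest = total paid − $3,200.00 = $768.13.
At $138.00/mo: 26 payments (last $54.07); total interest $304.07.
Interest saved = $768.13 − $304.07 = $464.06.

$464.06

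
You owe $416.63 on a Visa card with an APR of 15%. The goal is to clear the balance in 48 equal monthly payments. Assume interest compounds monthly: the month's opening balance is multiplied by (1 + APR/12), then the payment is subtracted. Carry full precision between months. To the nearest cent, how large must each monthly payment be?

Monthly rate r = 15%/12 = 1.25% = 0.0125.
Level-payment amortization: P = B₀·r / (1 − (1+r)^(−n)) = 416.63·0.0125 / (1 − 1.0125^(−48)).
Denominator 1 − (1+r)^(−48) = 0.449143511.
P = 5.20788 / 0.449143511 ≈ 11.60.

$11.60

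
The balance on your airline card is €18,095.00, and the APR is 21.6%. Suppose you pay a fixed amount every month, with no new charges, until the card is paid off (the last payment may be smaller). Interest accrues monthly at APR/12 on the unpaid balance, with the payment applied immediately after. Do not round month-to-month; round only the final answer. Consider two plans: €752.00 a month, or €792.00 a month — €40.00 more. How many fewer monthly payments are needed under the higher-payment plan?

Monthly rate r = 21.6%/12 = 1.8% = 0.018.
At €752.00/mo: n = ⌈−ln(1 − rB₀/P)/ln(1+r)⌉ = 32 payments (last €615.54); total interest = total paid − €18,095.00 = €5,832.54.
At €792.00/mo: 30 payments (last €551.81); total interest €5,424.81.
Payments saved = 32 − 30 = 2.

2 fewer payments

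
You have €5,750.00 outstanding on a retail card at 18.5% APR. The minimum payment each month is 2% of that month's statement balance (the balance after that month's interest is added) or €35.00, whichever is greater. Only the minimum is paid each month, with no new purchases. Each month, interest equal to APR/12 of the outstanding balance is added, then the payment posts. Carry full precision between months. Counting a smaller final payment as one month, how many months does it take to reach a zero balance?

339 months

Monthly rate r = 18.5%/12 = 1.54167% = 0.0154167.
While 2% of the post-interest balance exceeds €35.00, each month B ← (B·(1+r))·(1 − 0.02), i.e. B shrinks by the factor (1+r)·0.98 = 0.99511.
This holds for months 1–246. Entering month 247 the balance is €1,720.99; 2% of the post-interest balance is now below €35.00, so the flat €35.00 minimum applies from here.
From month 247 a fixed €35.00 at rate r clears €1,720.99 in 93 more payments. Total: 246 + 93 = 339 months.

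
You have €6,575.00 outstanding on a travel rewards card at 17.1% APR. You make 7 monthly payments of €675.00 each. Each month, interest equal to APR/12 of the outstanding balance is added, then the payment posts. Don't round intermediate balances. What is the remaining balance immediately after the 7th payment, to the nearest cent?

€2,327.71

Monthly rate r = 17.1%/12 = 1.425% = 0.01425.
Each month: B ← B·(1+r) − €675.00.
Month 1: interest €93.69; balance after payment €5,993.69.
Month 2: interest €85.41; balance after payment €5,404.10.
Month 3: interest €77.01; balance after payment €4,806.11.
Month 4: interest €68.49; balance after payment €4,199.60.
Month 5: interest €59.84; balance after payment €3,584.44.
Month 6: interest €51.08; balance after payment €2,960.52.
Month 7: interest €42.19; balance after payment €2,327.71.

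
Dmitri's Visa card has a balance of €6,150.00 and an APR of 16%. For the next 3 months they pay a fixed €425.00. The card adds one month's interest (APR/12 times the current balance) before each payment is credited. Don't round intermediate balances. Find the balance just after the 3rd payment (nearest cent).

€5,107.22

Monthly rate r = 16%/12 = 1.33333% = 0.0133333.
Each month: B ← B·(1+r) − €425.00.
Month 1: interest €82.00; balance after payment €5,807.00.
Month 2: interest €77.43; balance after payment €5,459.43.
Month 3: interest €72.79; balance after payment €5,107.22.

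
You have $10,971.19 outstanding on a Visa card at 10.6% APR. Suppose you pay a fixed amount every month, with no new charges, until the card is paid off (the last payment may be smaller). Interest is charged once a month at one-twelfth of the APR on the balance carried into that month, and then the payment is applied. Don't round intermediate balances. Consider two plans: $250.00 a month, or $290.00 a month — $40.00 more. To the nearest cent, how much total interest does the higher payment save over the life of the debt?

$529.71

Monthly rate r = 10.6%/12 = 0.883333% = 0.00883333.
At $250.00/mo: n = ⌈−ln(1 − rB₀/P)/ln(1+r)⌉ = 56 payments (last $192.05); total interest = total paid − $10,971.19 = $2,970.86.
At $290.00/mo: 47 payments (last $72.34); total interest $2,441.15.
Interest saved = $2,970.86 − $2,441.15 = $529.71.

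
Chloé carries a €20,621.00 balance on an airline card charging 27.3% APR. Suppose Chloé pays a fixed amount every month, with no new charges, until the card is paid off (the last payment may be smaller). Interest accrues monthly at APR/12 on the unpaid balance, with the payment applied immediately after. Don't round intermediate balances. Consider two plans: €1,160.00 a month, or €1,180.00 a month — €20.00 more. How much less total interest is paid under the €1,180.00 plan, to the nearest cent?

Monthly rate r = 27.3%/12 = 2.275% = 0.02275.
At €1,160.00/mo: n = ⌈−ln(1 − rB₀/P)/ln(1+r)⌉ = 24 payments (last €43.45); total interest = total paid − €20,621.00 = €6,102.45.
At €1,180.00/mo: 23 payments (last €626.76); total interest €5,965.76.
Interest saved = €6,102.45 − €5,965.76 = €136.69.

€136.69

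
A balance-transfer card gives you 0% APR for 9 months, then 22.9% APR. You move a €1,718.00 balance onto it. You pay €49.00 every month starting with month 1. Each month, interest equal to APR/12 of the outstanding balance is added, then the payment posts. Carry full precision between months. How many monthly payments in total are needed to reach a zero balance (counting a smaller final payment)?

46 payments

Promo months 1–9 at r₀ = 0%/12 = 0; months 10+ at r₁ = 22.9%/12 = 0.0190833.
After month 9 (no interest yet): B = €1,718.00 − 9·€49.00 = €1,277.00.
Then at r₁ with €49.00/mo: n₂ = −ln(1 − r₁·B/P)/ln(1+r₁) ≈ 36.39 → 37 more payments.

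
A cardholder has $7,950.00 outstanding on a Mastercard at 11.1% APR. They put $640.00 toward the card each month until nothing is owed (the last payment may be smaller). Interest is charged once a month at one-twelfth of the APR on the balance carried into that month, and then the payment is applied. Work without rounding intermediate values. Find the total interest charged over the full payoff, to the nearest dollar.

$535

Monthly rate r = 11.1%/12 = 0.925% = 0.00925.
Payoff takes n = ⌈−ln(1 − rB₀/P)/ln(1+r)⌉ = ⌈13.256⌉ = 14 payments; the last is $164.61.
Total paid = 13·$640.00 + $164.61 = $8,484.61.
Total interest = total paid − principal = $8,484.61 − $7,950.00 = $534.61.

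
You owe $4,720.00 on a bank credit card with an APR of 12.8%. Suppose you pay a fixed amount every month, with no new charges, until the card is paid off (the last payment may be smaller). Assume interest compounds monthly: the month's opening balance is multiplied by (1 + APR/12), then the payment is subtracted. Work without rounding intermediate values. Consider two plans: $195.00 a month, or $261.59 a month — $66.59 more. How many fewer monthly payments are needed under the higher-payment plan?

Monthly rate r = 12.8%/12 = 1.06667% = 0.0106667.
At $195.00/mo: n = ⌈−ln(1 − rB₀/P)/ln(1+r)⌉ = 29 payments (last $29.07); total interest = total paid − $4,720.00 = $769.07.
At $261.59/mo: 21 payments (last $38.74); total interest $550.54.
Payments saved = 29 − 21 = 8.

8 fewer payments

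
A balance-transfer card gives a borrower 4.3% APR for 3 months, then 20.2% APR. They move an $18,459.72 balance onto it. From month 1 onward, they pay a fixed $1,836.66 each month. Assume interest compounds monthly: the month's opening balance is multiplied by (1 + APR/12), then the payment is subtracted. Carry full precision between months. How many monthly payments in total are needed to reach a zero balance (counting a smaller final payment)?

11 months

Promo months 1–3 at r₀ = 4.3%/12 = 0.00358333; months 4+ at r₁ = 20.2%/12 = 0.0168333.
After month 3: iterate B ← B·(1+r₀) − $1,836.66 for 3 months → $13,129.13.
Then at r₁ with $1,836.66/mo: n₂ = −ln(1 − r₁·B/P)/ln(1+r₁) ≈ 7.68 → 8 more payments.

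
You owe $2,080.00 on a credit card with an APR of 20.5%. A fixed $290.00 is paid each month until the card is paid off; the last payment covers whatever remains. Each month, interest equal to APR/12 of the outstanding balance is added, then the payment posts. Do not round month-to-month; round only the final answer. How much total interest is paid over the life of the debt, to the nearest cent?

$158.30

Monthly rate r = 20.5%/12 = 1.70833% = 0.0170833.
Payoff takes n = ⌈−ln(1 − rB₀/P)/ln(1+r)⌉ = ⌈7.717⌉ = 8 payments; the last is $208.30.
Total paid = 7·$290.00 + $208.30 = $2,238.30.
Total interest = total paid − principal = $2,238.30 − $2,080.00 = $158.30.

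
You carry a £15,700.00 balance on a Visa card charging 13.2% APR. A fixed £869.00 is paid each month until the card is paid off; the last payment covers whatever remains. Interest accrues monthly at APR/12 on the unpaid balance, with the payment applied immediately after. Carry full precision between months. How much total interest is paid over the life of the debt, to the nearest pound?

£1,900

Monthly rate r = 13.2%/12 = 1.1% = 0.011.
Payoff takes n = ⌈−ln(1 − rB₀/P)/ln(1+r)⌉ = ⌈20.253⌉ = 21 payments; the last is £220.43.
Total paid = 20·£869.00 + £220.43 = £17,600.43.
Total interest = total paid − principal = £17,600.43 − £15,700.00 = £1,900.43.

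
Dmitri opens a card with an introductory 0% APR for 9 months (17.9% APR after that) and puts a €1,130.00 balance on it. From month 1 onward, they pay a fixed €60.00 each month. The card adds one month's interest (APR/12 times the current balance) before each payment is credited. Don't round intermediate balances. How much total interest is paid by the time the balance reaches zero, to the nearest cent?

€52.87

Promo months 1–9 at r₀ = 0%/12 = 0; months 10+ at r₁ = 17.9%/12 = 0.0149167.
After month 9 (no interest yet): B = €1,130.00 − 9·€60.00 = €590.00.
Then at r₁ with €60.00/mo: n₂ = −ln(1 − r₁·B/P)/ln(1+r₁) ≈ 10.71 → 11 more payments.
Total paid = 19·€60.00 + €42.87 = €1,182.87; interest = €1,182.87 − €1,130.00 = €52.87.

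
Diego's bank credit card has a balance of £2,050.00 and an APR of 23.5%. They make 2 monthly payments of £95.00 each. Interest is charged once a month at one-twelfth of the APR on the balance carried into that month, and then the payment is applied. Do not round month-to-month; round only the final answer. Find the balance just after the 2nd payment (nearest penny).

£1,939.22

Monthly rate r = 23.5%/12 = 1.95833% = 0.0195833.
Each month: B ← B·(1+r) − £95.00.
Month 1: interest £40.15; balance after payment £1,995.15.
Month 2: interest £39.07; balance after payment £1,939.22.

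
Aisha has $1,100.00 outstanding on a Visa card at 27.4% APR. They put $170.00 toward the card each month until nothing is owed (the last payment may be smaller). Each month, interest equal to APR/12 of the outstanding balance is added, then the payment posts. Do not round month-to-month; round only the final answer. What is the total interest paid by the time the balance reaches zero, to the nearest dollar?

$104

Monthly rate r = 27.4%/12 = 2.28333% = 0.0228333.
Payoff takes n = ⌈−ln(1 − rB₀/P)/ln(1+r)⌉ = ⌈7.081⌉ = 8 payments; the last is $13.95.
Total paid = 7·$170.00 + $13.95 = $1,203.95.
Total interest = total paid − principal = $1,203.95 − $1,100.00 = $103.95.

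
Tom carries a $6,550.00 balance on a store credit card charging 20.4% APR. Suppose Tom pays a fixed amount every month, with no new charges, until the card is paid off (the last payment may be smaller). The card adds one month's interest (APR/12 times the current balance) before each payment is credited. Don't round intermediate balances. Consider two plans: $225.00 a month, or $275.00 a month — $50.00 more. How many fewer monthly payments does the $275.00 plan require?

10 fewer payments

Monthly rate r = 20.4%/12 = 1.7% = 0.017.
At $225.00/mo: n = ⌈−ln(1 − rB₀/P)/ln(1+r)⌉ = 41 payments (last $116.49); total interest = total paid − $6,550.00 = $2,566.49.
At $275.00/mo: 31 payments (last $217.80); total interest $1,917.80.
Payments saved = 41 − 31 = 10.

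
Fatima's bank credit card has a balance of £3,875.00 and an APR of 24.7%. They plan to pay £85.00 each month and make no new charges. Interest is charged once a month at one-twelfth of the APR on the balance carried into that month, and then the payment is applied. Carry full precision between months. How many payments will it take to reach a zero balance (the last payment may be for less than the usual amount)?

137 months

Monthly rate r = 24.7%/12 = 2.05833% = 0.0205833.
Recurrence: B ← B·(1+r) − £85.00.
Month 1: interest £79.76; balance after payment £3,869.76.
Month 2: interest £79.65; balance after payment £3,864.41.
Closed form: n = −ln(1 − rB₀/P)/ln(1+r) = −ln(0.061642)/ln(1.02058) ≈ 136.761, so the balance reaches zero during payment 137.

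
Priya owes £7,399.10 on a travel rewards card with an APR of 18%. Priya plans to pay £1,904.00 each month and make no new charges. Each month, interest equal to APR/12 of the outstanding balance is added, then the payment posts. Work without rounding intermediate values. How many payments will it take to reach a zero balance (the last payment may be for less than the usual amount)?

Monthly rate r = 18%/12 = 1.5% = 0.015.
Recurrence: B ← B·(1+r) − £1,904.00.
Month 1: interest £110.99; balance after payment £5,606.09.
Month 2: interest £84.09; balance after payment £3,786.18.
Month 3: interest £56.79; balance after payment £1,938.97.
Month 4: interest £29.08; balance after payment £64.06.
Month 5: interest £0.96; balance after payment £0.00.

5 payments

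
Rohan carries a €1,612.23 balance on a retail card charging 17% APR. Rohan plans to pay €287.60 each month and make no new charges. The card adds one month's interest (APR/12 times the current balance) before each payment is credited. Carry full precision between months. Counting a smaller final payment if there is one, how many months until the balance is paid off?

Monthly rate r = 17%/12 = 1.41667% = 0.0141667.
Recurrence: B ← B·(1+r) − €287.60.
Month 1: interest €22.84; balance after payment €1,347.47.
Month 2: interest €19.09; balance after payment €1,078.96.
Month 3: interest €15.29; balance after payment €806.64.
Month 4: interest €11.43; balance after payment €530.47.
Month 5: interest €7.52; balance after payment €250.39.
Month 6: interest €3.55; balance after payment €0.00.

6 payments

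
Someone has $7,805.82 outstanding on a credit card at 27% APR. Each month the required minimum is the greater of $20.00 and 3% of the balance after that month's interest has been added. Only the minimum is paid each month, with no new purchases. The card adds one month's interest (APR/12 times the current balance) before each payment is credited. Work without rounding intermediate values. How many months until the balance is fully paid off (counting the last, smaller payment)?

362 months

Monthly rate r = 27%/12 = 2.25% = 0.0225.
While 3% of the post-interest balance exceeds $20.00, each month B ← (B·(1+r))·(1 − 0.03), i.e. B shrinks by the factor (1+r)·0.97 = 0.99182.
This holds for months 1–303. Entering month 304 the balance is $648.99; 3% of the post-interest balance is now below $20.00, so the flat $20.00 minimum applies from here.
From month 304 a fixed $20.00 at rate r clears $648.99 in 59 more payments. Total: 303 + 59 = 362 months.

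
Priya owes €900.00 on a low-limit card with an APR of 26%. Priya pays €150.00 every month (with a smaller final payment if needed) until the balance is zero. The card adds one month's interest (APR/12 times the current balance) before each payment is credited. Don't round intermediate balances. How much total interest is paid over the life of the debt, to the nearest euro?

€75

Monthly rate r = 26%/12 = 2.16667% = 0.0216667.
Payoff takes n = ⌈−ln(1 − rB₀/P)/ln(1+r)⌉ = ⌈6.497⌉ = 7 payments; the last is €74.93.
Total paid = 6·€150.00 + €74.93 = €974.93.
Total interest = total paid − principal = €974.93 − €900.00 = €74.93.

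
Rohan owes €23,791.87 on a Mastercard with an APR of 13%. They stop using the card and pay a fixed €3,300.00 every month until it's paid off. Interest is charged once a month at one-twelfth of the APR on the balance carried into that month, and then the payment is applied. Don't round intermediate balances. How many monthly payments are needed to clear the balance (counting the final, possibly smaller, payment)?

Monthly rate r = 13%/12 = 1.08333% = 0.0108333.
Recurrence: B ← B·(1+r) − €3,300.00.
Month 1: interest €257.75; balance after payment €20,749.62.
Month 2: interest €224.79; balance after payment €17,674.40.
Closed form: n = −ln(1 − rB₀/P)/ln(1+r) = −ln(0.9219)/ln(1.01083) ≈ 7.547, so the balance reaches zero during payment 8.

8 months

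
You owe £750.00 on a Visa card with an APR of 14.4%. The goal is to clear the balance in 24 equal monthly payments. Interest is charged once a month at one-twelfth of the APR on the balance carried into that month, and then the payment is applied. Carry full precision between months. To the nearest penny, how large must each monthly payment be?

Monthly rate r = 14.4%/12 = 1.2% = 0.012.
Level-payment amortization: P = B₀·r / (1 − (1+r)^(−n)) = 750.00·0.012 / (1 − 1.012^(−24)).
Denominator 1 − (1+r)^(−24) = 0.24895199.
P = 9 / 0.24895199 ≈ 36.15.

£36.15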